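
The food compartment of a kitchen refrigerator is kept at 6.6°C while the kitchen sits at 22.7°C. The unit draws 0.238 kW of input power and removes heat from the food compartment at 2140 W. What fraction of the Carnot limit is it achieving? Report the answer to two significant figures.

0.52

Converting, Q̇_C = 2140 W = 2.140 kW, so COP_actual = Q̇_C/Ẇ = 2.140/0.2380 = 8.992.
In absolute terms T_C = 279.75 K and T_H = 295.85 K, so ΔT = 16.10 K.
COP_Carnot = T_C/ΔT = 279.75/16.10 = 17.38.
η_II = COP_actual/COP_Carnot = 8.992/17.38 = 0.5175.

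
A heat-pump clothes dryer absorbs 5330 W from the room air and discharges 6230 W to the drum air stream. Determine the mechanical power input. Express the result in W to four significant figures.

900.0 W

For a cyclic device the first law requires Q̇_H = Q̇_C + Ẇ.
Ẇ = Q̇_H − Q̇_C = 900.0 W.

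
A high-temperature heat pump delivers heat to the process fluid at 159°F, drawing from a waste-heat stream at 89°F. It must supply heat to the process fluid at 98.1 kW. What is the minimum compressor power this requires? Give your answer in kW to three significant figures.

In absolute terms T_C = 304.82 K and T_H = 343.71 K, so ΔT = 38.89 K.
COP_Carnot = T_H/ΔT = 343.71/38.89 = 8.838.
Ẇ_min = Q̇/COP_Carnot = 98.10/8.838 = 11.10 kW.

11.1 kW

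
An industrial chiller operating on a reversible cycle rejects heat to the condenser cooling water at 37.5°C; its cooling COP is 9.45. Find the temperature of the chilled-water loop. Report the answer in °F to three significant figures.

For a Carnot refrigerator COP_R = T_C/(T_H − T_C), so T_C = COP·T_H/(1 + COP).
With T_H = 310.65 K, T_C = 9.45 × 310.65/10.45 = 280.92 K.
Converting, 280.92 K = 45.99°F.

46.0 °F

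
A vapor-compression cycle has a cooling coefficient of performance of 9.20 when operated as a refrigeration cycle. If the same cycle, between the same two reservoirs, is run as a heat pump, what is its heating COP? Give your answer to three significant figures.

10.2

The first law on one cycle gives Q_H = Q_C + W, so Q_H/W = Q_C/W + 1.
COP_HP = COP_R + 1 = 9.20 + 1 = 10.20.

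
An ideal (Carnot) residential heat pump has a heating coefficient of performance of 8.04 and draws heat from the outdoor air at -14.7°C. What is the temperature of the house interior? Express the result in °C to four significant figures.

22.01 °C

COP_HP = T_H/(T_H − T_C) rearranges to T_H = COP·T_C/(COP − 1).
With T_C = 258.45 K, T_H = 8.04 × 258.45/7.040 = 295.16 K.
Converting, 295.16 K = 22.01°C.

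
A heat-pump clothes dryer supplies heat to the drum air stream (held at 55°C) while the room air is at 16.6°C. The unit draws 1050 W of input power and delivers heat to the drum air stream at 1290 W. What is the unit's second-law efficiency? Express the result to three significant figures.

0.144

COP_actual = Q̇_H/Ẇ = 1290/1050 = 1.229.
In absolute terms T_C = 289.75 K and T_H = 328.15 K, so ΔT = 38.40 K.
COP_Carnot = T_H/ΔT = 328.15/38.40 = 8.546.
η_II = COP_actual/COP_Carnot = 1.229/8.546 = 0.1438.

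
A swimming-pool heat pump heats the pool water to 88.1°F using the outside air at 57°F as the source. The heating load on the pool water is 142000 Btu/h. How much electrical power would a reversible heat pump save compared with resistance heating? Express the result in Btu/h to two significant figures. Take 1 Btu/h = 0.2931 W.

130000 Btu/h

In absolute terms T_C = 287.04 K and T_H = 304.32 K, so ΔT = 17.28 K.
COP_Carnot = T_H/ΔT = 304.32/17.28 = 17.61.
Resistance heating needs Ẇ_res = Q̇_H = 142000 Btu/h; the reversible heat pump needs only Ẇ_hp = Q̇_H/COP = 8062 Btu/h.
Saving = 142000 − 8062 = 133900 Btu/h.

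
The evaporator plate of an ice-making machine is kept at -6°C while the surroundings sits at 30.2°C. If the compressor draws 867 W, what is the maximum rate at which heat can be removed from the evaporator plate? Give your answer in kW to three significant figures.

6.40 kW

In absolute terms T_C = 267.15 K and T_H = 303.35 K, so ΔT = 36.20 K.
COP_Carnot = T_C/ΔT = 267.15/36.20 = 7.380.
Q̇_max = COP_Carnot × Ẇ = 7.380 × 867.0 W = 6398 W = 6.398 kW.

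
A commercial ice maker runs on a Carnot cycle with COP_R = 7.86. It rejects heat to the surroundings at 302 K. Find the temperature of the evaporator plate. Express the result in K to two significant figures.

270 K

For a Carnot refrigerator COP_R = T_C/(T_H − T_C), so T_C = COP·T_H/(1 + COP).
With T_H = 302.00 K, T_C = 7.86 × 302.00/8.860 = 267.91 K.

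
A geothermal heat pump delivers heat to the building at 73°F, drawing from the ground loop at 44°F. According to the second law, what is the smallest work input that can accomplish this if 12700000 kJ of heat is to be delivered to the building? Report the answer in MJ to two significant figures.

690 MJ

In absolute terms T_C = 279.82 K and T_H = 295.93 K, so ΔT = 16.11 K.
The reversible limit is COP_HP = T_H/ΔT = 18.37, so W_min = Q_H/COP = Q_H·ΔT/T_H.
W_min = 12700000 × 16.11/295.93 = 691400 kJ = 691.4 MJ.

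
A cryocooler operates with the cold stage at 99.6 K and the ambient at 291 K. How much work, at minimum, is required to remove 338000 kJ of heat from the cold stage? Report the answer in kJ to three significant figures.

650000 kJ

The reservoir spacing is ΔT = 291 − 99.6 = 191.4 K.
The reversible limit is COP_R = T_C/ΔT = 0.5204, so W_min = Q_C/COP = Q_C·ΔT/T_C.
W_min = 338000 × 191.4/99.60 = 649500 kJ.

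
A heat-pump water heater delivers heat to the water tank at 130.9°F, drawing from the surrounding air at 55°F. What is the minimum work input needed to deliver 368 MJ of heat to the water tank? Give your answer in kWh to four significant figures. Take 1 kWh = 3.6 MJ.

In absolute terms T_C = 285.93 K and T_H = 328.09 K, so ΔT = 42.17 K.
The reversible limit is COP_HP = T_H/ΔT = 7.781, so W_min = Q_H/COP = Q_H·ΔT/T_H.
W_min = 368.0 × 42.17/328.09 = 47.30 MJ = 13.14 kWh.

13.14 kWh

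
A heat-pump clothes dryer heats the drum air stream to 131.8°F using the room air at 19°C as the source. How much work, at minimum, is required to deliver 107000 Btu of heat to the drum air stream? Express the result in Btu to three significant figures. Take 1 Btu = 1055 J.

11900 Btu

In absolute terms T_C = 292.15 K and T_H = 328.59 K, so ΔT = 36.44 K.
The reversible limit is COP_HP = T_H/ΔT = 9.016, so W_min = Q_H/COP = Q_H·ΔT/T_H.
W_min = 107000 × 36.44/328.59 = 11870 Btu.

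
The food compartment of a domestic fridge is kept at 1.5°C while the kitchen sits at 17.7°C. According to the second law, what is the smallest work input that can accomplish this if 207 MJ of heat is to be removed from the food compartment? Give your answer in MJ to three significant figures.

12.2 MJ

In absolute terms T_C = 274.65 K and T_H = 290.85 K, so ΔT = 16.20 K.
The reversible limit is COP_R = T_C/ΔT = 16.95, so W_min = Q_C/COP = Q_C·ΔT/T_C.
W_min = 207.0 × 16.20/274.65 = 12.21 MJ.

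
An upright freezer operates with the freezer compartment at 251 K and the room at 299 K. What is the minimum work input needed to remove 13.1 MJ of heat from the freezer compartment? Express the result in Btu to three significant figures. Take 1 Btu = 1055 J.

The reservoir spacing is ΔT = 299 − 251 = 48.00 K.
The reversible limit is COP_R = T_C/ΔT = 5.229, so W_min = Q_C/COP = Q_C·ΔT/T_C.
W_min = 13.10 × 48.00/251.00 = 2.505 MJ = 2375 Btu.

2370 Btu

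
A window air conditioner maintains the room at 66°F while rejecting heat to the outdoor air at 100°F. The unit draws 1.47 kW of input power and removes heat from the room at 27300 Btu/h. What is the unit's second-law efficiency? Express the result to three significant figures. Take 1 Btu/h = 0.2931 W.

Converting, Q̇_C = 27300 Btu/h = 8.002 kW, so COP_actual = Q̇_C/Ẇ = 8.002/1.470 = 5.443.
In absolute terms T_C = 292.04 K and T_H = 310.93 K, so ΔT = 18.89 K.
COP_Carnot = T_C/ΔT = 292.04/18.89 = 15.46.
η_II = COP_actual/COP_Carnot = 5.443/15.46 = 0.3521.

0.352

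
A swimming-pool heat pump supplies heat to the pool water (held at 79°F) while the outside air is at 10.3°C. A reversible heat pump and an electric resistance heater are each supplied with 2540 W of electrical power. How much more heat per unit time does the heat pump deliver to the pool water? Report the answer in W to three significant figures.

45500 W

In absolute terms T_C = 283.45 K and T_H = 299.26 K, so ΔT = 15.81 K.
COP_Carnot = T_H/ΔT = 299.26/15.81 = 18.93.
The heat pump delivers Q̇_H = COP × Ẇ = 48080 W; the resistance heater delivers Ẇ = 2540 W.
Extra = (COP − 1)·Ẇ = 45540 W.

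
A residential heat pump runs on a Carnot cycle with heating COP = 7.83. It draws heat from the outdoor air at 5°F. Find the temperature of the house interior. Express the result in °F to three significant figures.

COP_HP = T_H/(T_H − T_C) rearranges to T_H = COP·T_C/(COP − 1).
With T_C = 258.15 K, T_H = 7.83 × 258.15/6.830 = 295.95 K.
Converting, 295.95 K = 73.03°F.

73.0 °F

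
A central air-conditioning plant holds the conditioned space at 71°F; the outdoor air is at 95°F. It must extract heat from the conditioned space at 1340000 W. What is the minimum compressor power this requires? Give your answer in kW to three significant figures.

In absolute terms T_C = 294.82 K and T_H = 308.15 K, so ΔT = 13.33 K.
COP_Carnot = T_C/ΔT = 294.82/13.33 = 22.11.
Ẇ_min = Q̇/COP_Carnot = 1340000/22.11 = 60600 W = 60.60 kW.

60.6 kW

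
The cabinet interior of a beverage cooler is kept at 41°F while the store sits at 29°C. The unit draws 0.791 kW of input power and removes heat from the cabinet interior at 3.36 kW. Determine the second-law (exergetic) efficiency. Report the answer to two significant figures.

COP_actual = Q̇_C/Ẇ = 3.360/0.7910 = 4.248.
In absolute terms T_C = 278.15 K and T_H = 302.15 K, so ΔT = 24.00 K.
COP_Carnot = T_C/ΔT = 278.15/24.00 = 11.59.
η_II = COP_actual/COP_Carnot = 4.248/11.59 = 0.3665.

0.37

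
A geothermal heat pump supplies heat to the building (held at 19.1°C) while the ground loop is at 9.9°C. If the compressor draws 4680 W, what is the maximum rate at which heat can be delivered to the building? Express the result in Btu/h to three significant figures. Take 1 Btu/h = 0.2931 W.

In absolute terms T_C = 283.05 K and T_H = 292.25 K, so ΔT = 9.200 K.
COP_Carnot = T_H/ΔT = 292.25/9.200 = 31.77.
Q̇_max = COP_Carnot × Ẇ = 31.77 × 4680 W = 148700 W = 507200 Btu/h.

507000 Btu/h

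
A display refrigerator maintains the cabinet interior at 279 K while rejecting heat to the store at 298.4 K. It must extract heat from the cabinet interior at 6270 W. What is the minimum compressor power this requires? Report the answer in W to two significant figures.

440 W

The reservoir spacing is ΔT = 298.4 − 279 = 19.40 K.
COP_Carnot = T_C/ΔT = 279.00/19.40 = 14.38.
Ẇ_min = Q̇/COP_Carnot = 6270/14.38 = 436.0 W.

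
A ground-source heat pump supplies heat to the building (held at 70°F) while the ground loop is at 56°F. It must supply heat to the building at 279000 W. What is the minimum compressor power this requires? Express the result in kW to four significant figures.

7.374 kW

In absolute terms T_C = 286.48 K and T_H = 294.26 K, so ΔT = 7.778 K.
COP_Carnot = T_H/ΔT = 294.26/7.778 = 37.83.
Ẇ_min = Q̇/COP_Carnot = 279000/37.83 = 7374 W = 7.374 kW.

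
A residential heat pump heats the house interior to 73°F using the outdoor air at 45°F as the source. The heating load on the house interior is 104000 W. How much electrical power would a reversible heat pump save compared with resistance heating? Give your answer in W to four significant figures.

In absolute terms T_C = 280.37 K and T_H = 295.93 K, so ΔT = 15.56 K.
COP_Carnot = T_H/ΔT = 295.93/15.56 = 19.02.
Resistance heating needs Ẇ_res = Q̇_H = 104000 W; the reversible heat pump needs only Ẇ_hp = Q̇_H/COP = 5467 W.
Saving = 104000 − 5467 = 98530 W.

98530 W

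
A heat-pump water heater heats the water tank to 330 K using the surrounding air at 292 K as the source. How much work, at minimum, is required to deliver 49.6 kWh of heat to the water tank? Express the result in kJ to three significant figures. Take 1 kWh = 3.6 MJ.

The reservoir spacing is ΔT = 330 − 292 = 38.00 K.
The reversible limit is COP_HP = T_H/ΔT = 8.684, so W_min = Q_H/COP = Q_H·ΔT/T_H.
W_min = 49.60 × 38.00/330.00 = 5.712 kWh = 20560 kJ.

20600 kJ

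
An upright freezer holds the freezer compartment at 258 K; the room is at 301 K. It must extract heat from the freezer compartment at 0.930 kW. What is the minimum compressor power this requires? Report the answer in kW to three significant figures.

The reservoir spacing is ΔT = 301 − 258 = 43.00 K.
COP_Carnot = T_C/ΔT = 258.00/43.00 = 6.000.
Ẇ_min = Q̇/COP_Carnot = 0.9300/6.000 = 0.1550 kW.

0.155 kW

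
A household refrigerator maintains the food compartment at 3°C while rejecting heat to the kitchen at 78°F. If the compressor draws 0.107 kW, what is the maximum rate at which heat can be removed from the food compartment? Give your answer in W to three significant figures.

In absolute terms T_C = 276.15 K and T_H = 298.71 K, so ΔT = 22.56 K.
COP_Carnot = T_C/ΔT = 276.15/22.56 = 12.24.
Q̇_max = COP_Carnot × Ẇ = 12.24 × 0.1070 kW = 1.310 kW = 1310 W.

1310 W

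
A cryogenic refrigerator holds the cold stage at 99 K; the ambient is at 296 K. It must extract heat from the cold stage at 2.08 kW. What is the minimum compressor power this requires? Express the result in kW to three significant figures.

4.14 kW

The reservoir spacing is ΔT = 296 − 99 = 197.0 K.
COP_Carnot = T_C/ΔT = 99.00/197.0 = 0.5025.
Ẇ_min = Q̇/COP_Carnot = 2.080/0.5025 = 4.139 kW.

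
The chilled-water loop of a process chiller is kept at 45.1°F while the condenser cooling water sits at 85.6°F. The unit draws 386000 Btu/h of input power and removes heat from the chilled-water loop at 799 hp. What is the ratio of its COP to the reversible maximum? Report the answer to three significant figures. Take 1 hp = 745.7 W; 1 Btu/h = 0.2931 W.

Converting, Q̇_C = 799.0 hp = 2033000 Btu/h, so COP_actual = Q̇_C/Ẇ = 2033000/386000 = 5.266.
In absolute terms T_C = 280.43 K and T_H = 302.93 K, so ΔT = 22.50 K.
COP_Carnot = T_C/ΔT = 280.43/22.50 = 12.46.
η_II = COP_actual/COP_Carnot = 5.266/12.46 = 0.4225.

0.423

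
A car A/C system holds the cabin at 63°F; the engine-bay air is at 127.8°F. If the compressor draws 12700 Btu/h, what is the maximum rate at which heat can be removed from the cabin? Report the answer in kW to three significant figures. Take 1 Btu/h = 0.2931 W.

30.0 kW

In absolute terms T_C = 290.37 K and T_H = 326.37 K, so ΔT = 36.00 K.
COP_Carnot = T_C/ΔT = 290.37/36.00 = 8.066.
Q̇_max = COP_Carnot × Ẇ = 8.066 × 12700 Btu/h = 102400 Btu/h = 30.02 kW.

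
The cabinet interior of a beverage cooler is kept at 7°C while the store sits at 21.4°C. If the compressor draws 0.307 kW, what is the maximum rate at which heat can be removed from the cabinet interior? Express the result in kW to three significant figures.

5.97 kW

In absolute terms T_C = 280.15 K and T_H = 294.55 K, so ΔT = 14.40 K.
COP_Carnot = T_C/ΔT = 280.15/14.40 = 19.45.
Q̇_max = COP_Carnot × Ẇ = 19.45 × 0.3070 kW = 5.973 kW.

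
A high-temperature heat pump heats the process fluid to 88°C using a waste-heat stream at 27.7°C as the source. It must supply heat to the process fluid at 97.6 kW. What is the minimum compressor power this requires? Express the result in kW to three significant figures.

In absolute terms T_C = 300.85 K and T_H = 361.15 K, so ΔT = 60.30 K.
COP_Carnot = T_H/ΔT = 361.15/60.30 = 5.989.
Ẇ_min = Q̇/COP_Carnot = 97.60/5.989 = 16.30 kW.

16.3 kW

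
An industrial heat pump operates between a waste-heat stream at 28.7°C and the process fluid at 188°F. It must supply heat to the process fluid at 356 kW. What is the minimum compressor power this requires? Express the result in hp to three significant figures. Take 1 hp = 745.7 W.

76.9 hp

In absolute terms T_C = 301.85 K and T_H = 359.82 K, so ΔT = 57.97 K.
COP_Carnot = T_H/ΔT = 359.82/57.97 = 6.207.
Ẇ_min = Q̇/COP_Carnot = 356.0/6.207 = 57.35 kW = 76.91 hp.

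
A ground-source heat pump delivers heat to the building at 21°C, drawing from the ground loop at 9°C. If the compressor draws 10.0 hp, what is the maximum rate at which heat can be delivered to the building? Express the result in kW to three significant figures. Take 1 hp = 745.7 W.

In absolute terms T_C = 282.15 K and T_H = 294.15 K, so ΔT = 12.00 K.
COP_Carnot = T_H/ΔT = 294.15/12.00 = 24.51.
Q̇_max = COP_Carnot × Ẇ = 24.51 × 10.00 hp = 245.1 hp = 182.8 kW.

183 kW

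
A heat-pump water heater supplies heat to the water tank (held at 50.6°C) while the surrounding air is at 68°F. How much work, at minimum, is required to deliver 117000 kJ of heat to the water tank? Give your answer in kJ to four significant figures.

11060 kJ

In absolute terms T_C = 293.15 K and T_H = 323.75 K, so ΔT = 30.60 K.
The reversible limit is COP_HP = T_H/ΔT = 10.58, so W_min = Q_H/COP = Q_H·ΔT/T_H.
W_min = 117000 × 30.60/323.75 = 11060 kJ.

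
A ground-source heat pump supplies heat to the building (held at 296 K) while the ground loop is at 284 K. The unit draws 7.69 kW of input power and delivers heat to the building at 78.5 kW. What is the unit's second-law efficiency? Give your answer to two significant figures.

0.41

COP_actual = Q̇_H/Ẇ = 78.50/7.690 = 10.21.
The reservoir spacing is ΔT = 296 − 284 = 12.00 K.
COP_Carnot = T_H/ΔT = 296.00/12.00 = 24.67.
η_II = COP_actual/COP_Carnot = 10.21/24.67 = 0.4138.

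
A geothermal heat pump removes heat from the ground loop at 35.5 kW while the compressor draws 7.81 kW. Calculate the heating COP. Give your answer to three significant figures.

The first law gives Q̇_H = Q̇_C + Ẇ, so the three rates are Q̇_C = 35.50, Q̇_H = 43.31, Ẇ = 7.810 kW.
COP_HP = Q̇_H/Ẇ = 43.31/7.810 = 5.545.

5.55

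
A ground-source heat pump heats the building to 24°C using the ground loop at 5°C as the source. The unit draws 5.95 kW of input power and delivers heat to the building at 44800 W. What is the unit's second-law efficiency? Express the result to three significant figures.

Converting, Q̇_H = 44800 W = 44.80 kW, so COP_actual = Q̇_H/Ẇ = 44.80/5.950 = 7.529.
In absolute terms T_C = 278.15 K and T_H = 297.15 K, so ΔT = 19.00 K.
COP_Carnot = T_H/ΔT = 297.15/19.00 = 15.64.
η_II = COP_actual/COP_Carnot = 7.529/15.64 = 0.4814.

0.481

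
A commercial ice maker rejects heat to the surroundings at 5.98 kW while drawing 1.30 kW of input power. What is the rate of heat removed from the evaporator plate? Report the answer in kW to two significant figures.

4.7 kW

For a cyclic device the first law requires Q̇_H = Q̇_C + Ẇ.
Q̇_C = Q̇_H − Ẇ = 4.680 kW.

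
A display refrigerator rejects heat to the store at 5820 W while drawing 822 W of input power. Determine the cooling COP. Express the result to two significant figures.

6.1

The first law gives Q̇_H = Q̇_C + Ẇ, so the three rates are Q̇_C = 4998, Q̇_H = 5820, Ẇ = 822.0 W.
COP_R = Q̇_C/Ẇ = 4998/822.0 = 6.080.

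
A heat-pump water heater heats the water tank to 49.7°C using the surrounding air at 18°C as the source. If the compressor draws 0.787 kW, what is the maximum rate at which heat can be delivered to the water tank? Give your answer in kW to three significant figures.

8.02 kW

In absolute terms T_C = 291.15 K and T_H = 322.85 K, so ΔT = 31.70 K.
COP_Carnot = T_H/ΔT = 322.85/31.70 = 10.18.
Q̇_max = COP_Carnot × Ẇ = 10.18 × 0.7870 kW = 8.015 kW.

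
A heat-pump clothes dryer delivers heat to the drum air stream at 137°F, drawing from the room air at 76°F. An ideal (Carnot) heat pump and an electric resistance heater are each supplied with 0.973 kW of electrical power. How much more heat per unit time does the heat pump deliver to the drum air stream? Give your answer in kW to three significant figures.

In absolute terms T_C = 297.59 K and T_H = 331.48 K, so ΔT = 33.89 K.
COP_Carnot = T_H/ΔT = 331.48/33.89 = 9.781.
The heat pump delivers Q̇_H = COP × Ẇ = 9.517 kW; the resistance heater delivers Ẇ = 0.9730 kW.
Extra = (COP − 1)·Ẇ = 8.544 kW.

8.54 kW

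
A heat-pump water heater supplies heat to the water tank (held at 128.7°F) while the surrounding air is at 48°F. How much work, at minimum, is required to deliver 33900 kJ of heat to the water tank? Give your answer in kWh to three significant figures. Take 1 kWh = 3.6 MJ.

In absolute terms T_C = 282.04 K and T_H = 326.87 K, so ΔT = 44.83 K.
The reversible limit is COP_HP = T_H/ΔT = 7.291, so W_min = Q_H/COP = Q_H·ΔT/T_H.
W_min = 33900 × 44.83/326.87 = 4650 kJ = 1.292 kWh.

1.29 kWh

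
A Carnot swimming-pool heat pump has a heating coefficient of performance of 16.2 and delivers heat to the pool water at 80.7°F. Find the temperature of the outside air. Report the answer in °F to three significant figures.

COP_HP = T_H/(T_H − T_C) gives T_H − T_C = T_H/COP.
With T_H = 300.21 K, T_C = 300.21 × (1 − 1/16.2) = 281.67 K.
Converting, 281.67 K = 47.34°F.

47.3 °F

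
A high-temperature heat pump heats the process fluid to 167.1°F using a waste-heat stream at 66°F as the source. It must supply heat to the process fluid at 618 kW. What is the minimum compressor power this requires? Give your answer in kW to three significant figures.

99.7 kW

In absolute terms T_C = 292.04 K and T_H = 348.21 K, so ΔT = 56.17 K.
COP_Carnot = T_H/ΔT = 348.21/56.17 = 6.200.
Ẇ_min = Q̇/COP_Carnot = 618.0/6.200 = 99.69 kW.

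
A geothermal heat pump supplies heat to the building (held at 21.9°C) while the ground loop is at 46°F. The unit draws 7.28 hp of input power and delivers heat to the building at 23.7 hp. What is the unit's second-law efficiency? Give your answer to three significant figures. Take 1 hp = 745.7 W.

0.156

COP_actual = Q̇_H/Ẇ = 23.70/7.280 = 3.255.
In absolute terms T_C = 280.93 K and T_H = 295.05 K, so ΔT = 14.12 K.
COP_Carnot = T_H/ΔT = 295.05/14.12 = 20.89.
η_II = COP_actual/COP_Carnot = 3.255/20.89 = 0.1558.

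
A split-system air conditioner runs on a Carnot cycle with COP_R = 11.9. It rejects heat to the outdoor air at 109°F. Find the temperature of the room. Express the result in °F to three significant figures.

64.9 °F

For a Carnot refrigerator COP_R = T_C/(T_H − T_C), so T_C = COP·T_H/(1 + COP).
With T_H = 315.93 K, T_C = 11.9 × 315.93/12.90 = 291.44 K.
Converting, 291.44 K = 64.92°F.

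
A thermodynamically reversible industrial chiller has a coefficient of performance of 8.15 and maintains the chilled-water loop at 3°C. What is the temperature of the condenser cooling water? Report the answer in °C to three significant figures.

36.9 °C

COP_R = T_C/(T_H − T_C) gives T_H − T_C = T_C/COP.
With T_C = 276.15 K, T_H = 276.15 × (1 + 1/8.15) = 310.03 K.
Converting, 310.03 K = 36.88°C.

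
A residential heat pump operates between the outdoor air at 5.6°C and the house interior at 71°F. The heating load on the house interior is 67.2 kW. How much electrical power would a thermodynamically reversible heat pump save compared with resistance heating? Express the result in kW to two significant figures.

64 kW

In absolute terms T_C = 278.75 K and T_H = 294.82 K, so ΔT = 16.07 K.
COP_Carnot = T_H/ΔT = 294.82/16.07 = 18.35.
Resistance heating needs Ẇ_res = Q̇_H = 67.20 kW; the reversible heat pump needs only Ẇ_hp = Q̇_H/COP = 3.662 kW.
Saving = 67.20 − 3.662 = 63.54 kW.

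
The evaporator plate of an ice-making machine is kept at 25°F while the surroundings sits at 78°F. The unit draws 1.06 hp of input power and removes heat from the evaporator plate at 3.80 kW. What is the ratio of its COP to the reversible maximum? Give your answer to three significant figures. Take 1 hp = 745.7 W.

Converting, Q̇_C = 3.800 kW = 5.096 hp, so COP_actual = Q̇_C/Ẇ = 5.096/1.060 = 4.807.
In absolute terms T_C = 269.26 K and T_H = 298.71 K, so ΔT = 29.44 K.
COP_Carnot = T_C/ΔT = 269.26/29.44 = 9.145.
η_II = COP_actual/COP_Carnot = 4.807/9.145 = 0.5257.

0.526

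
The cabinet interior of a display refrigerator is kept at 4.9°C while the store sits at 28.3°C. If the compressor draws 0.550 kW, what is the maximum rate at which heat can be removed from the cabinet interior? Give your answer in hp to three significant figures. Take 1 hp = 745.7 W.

8.76 hp

In absolute terms T_C = 278.05 K and T_H = 301.45 K, so ΔT = 23.40 K.
COP_Carnot = T_C/ΔT = 278.05/23.40 = 11.88.
Q̇_max = COP_Carnot × Ẇ = 11.88 × 0.5500 kW = 6.535 kW = 8.764 hp.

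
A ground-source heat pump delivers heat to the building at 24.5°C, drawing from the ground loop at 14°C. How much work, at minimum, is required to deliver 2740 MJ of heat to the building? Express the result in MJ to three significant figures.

96.7 MJ

In absolute terms T_C = 287.15 K and T_H = 297.65 K, so ΔT = 10.50 K.
The reversible limit is COP_HP = T_H/ΔT = 28.35, so W_min = Q_H/COP = Q_H·ΔT/T_H.
W_min = 2740 × 10.50/297.65 = 96.66 MJ.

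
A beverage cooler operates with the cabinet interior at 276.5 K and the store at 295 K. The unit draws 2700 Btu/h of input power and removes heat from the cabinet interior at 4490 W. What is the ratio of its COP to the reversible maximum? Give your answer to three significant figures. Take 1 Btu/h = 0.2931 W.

0.380

Converting, Q̇_C = 4490 W = 15320 Btu/h, so COP_actual = Q̇_C/Ẇ = 15320/2700 = 5.674.
The reservoir spacing is ΔT = 295 − 276.5 = 18.50 K.
COP_Carnot = T_C/ΔT = 276.50/18.50 = 14.95.
η_II = COP_actual/COP_Carnot = 5.674/14.95 = 0.3796.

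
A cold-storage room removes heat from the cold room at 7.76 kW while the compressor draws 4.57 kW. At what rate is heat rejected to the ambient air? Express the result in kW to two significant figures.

For a cyclic device the first law requires Q̇_H = Q̇_C + Ẇ.
Q̇_H = Q̇_C + Ẇ = 12.33 kW.

12 kW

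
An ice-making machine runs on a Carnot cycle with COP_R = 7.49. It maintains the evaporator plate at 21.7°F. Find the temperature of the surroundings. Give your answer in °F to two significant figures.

86 °F

COP_R = T_C/(T_H − T_C) gives T_H − T_C = T_C/COP.
With T_C = 267.43 K, T_H = 267.43 × (1 + 1/7.49) = 303.13 K.
Converting, 303.13 K = 85.97°F.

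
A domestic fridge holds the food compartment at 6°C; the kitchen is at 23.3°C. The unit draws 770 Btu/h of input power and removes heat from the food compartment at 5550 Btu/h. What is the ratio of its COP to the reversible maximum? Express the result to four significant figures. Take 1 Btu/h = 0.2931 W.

COP_actual = Q̇_C/Ẇ = 5550/770.0 = 7.208.
In absolute terms T_C = 279.15 K and T_H = 296.45 K, so ΔT = 17.30 K.
COP_Carnot = T_C/ΔT = 279.15/17.30 = 16.14.
η_II = COP_actual/COP_Carnot = 7.208/16.14 = 0.4467.

0.4467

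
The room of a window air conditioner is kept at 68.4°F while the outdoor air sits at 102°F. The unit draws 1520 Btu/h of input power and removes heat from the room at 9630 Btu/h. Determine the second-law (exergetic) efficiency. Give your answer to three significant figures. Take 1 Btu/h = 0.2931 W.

0.403

COP_actual = Q̇_C/Ẇ = 9630/1520 = 6.336.
In absolute terms T_C = 293.37 K and T_H = 312.04 K, so ΔT = 18.67 K.
COP_Carnot = T_C/ΔT = 293.37/18.67 = 15.72.
η_II = COP_actual/COP_Carnot = 6.336/15.72 = 0.4031.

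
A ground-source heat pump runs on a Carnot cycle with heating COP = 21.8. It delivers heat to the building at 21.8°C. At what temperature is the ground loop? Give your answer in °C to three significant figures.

8.27 °C

COP_HP = T_H/(T_H − T_C) gives T_H − T_C = T_H/COP.
With T_H = 294.95 K, T_C = 294.95 × (1 − 1/21.8) = 281.42 K.
Converting, 281.42 K = 8.27°C.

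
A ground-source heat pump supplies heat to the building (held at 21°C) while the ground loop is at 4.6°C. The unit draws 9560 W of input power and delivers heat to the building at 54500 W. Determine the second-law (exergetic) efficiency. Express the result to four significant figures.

COP_actual = Q̇_H/Ẇ = 54500/9560 = 5.701.
In absolute terms T_C = 277.75 K and T_H = 294.15 K, so ΔT = 16.40 K.
COP_Carnot = T_H/ΔT = 294.15/16.40 = 17.94.
η_II = COP_actual/COP_Carnot = 5.701/17.94 = 0.3178.

0.3178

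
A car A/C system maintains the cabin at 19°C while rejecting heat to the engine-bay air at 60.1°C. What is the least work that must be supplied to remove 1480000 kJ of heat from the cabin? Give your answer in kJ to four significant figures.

208200 kJ

In absolute terms T_C = 292.15 K and T_H = 333.25 K, so ΔT = 41.10 K.
The reversible limit is COP_R = T_C/ΔT = 7.108, so W_min = Q_C/COP = Q_C·ΔT/T_C.
W_min = 1480000 × 41.10/292.15 = 208200 kJ.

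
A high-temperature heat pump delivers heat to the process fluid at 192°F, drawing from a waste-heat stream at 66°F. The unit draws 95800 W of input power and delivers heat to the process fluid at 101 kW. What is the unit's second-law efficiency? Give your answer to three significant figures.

Converting, Q̇_H = 101.0 kW = 101000 W, so COP_actual = Q̇_H/Ẇ = 101000/95800 = 1.054.
In absolute terms T_C = 292.04 K and T_H = 362.04 K, so ΔT = 70.00 K.
COP_Carnot = T_H/ΔT = 362.04/70.00 = 5.172.
η_II = COP_actual/COP_Carnot = 1.054/5.172 = 0.2038.

0.204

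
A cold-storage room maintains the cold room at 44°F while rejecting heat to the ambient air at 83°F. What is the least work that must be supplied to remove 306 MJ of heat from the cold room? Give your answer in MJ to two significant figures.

In absolute terms T_C = 279.82 K and T_H = 301.48 K, so ΔT = 21.67 K.
The reversible limit is COP_R = T_C/ΔT = 12.91, so W_min = Q_C/COP = Q_C·ΔT/T_C.
W_min = 306.0 × 21.67/279.82 = 23.69 MJ.

24 MJ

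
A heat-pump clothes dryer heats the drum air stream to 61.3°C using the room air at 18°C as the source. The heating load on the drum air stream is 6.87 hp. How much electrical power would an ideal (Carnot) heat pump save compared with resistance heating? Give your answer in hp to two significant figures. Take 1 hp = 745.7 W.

6.0 hp

In absolute terms T_C = 291.15 K and T_H = 334.45 K, so ΔT = 43.30 K.
COP_Carnot = T_H/ΔT = 334.45/43.30 = 7.724.
Resistance heating needs Ẇ_res = Q̇_H = 6.870 hp; the reversible heat pump needs only Ẇ_hp = Q̇_H/COP = 0.8894 hp.
Saving = 6.870 − 0.8894 = 5.981 hp.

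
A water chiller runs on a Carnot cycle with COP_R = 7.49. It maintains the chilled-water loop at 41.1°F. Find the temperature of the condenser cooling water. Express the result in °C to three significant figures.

COP_R = T_C/(T_H − T_C) gives T_H − T_C = T_C/COP.
With T_C = 278.21 K, T_H = 278.21 × (1 + 1/7.49) = 315.35 K.
Converting, 315.35 K = 42.20°C.

42.2 °C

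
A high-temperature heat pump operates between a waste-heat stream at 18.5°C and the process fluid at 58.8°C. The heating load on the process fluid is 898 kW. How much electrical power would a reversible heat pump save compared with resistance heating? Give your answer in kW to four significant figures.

In absolute terms T_C = 291.65 K and T_H = 331.95 K, so ΔT = 40.30 K.
COP_Carnot = T_H/ΔT = 331.95/40.30 = 8.237.
Resistance heating needs Ẇ_res = Q̇_H = 898.0 kW; the reversible heat pump needs only Ẇ_hp = Q̇_H/COP = 109.0 kW.
Saving = 898.0 − 109.0 = 789.0 kW.

789.0 kW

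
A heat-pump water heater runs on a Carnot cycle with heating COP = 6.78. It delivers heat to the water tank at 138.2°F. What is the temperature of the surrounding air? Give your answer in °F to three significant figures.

50.0 °F

COP_HP = T_H/(T_H − T_C) gives T_H − T_C = T_H/COP.
With T_H = 332.15 K, T_C = 332.15 × (1 − 1/6.78) = 283.16 K.
Converting, 283.16 K = 50.02°F.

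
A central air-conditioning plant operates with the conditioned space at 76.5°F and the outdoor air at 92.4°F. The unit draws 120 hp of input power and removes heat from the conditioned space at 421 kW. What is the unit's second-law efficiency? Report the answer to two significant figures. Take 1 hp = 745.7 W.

0.14

Converting, Q̇_C = 421.0 kW = 564.6 hp, so COP_actual = Q̇_C/Ẇ = 564.6/120.0 = 4.705.
In absolute terms T_C = 297.87 K and T_H = 306.71 K, so ΔT = 8.833 K.
COP_Carnot = T_C/ΔT = 297.87/8.833 = 33.72.
η_II = COP_actual/COP_Carnot = 4.705/33.72 = 0.1395.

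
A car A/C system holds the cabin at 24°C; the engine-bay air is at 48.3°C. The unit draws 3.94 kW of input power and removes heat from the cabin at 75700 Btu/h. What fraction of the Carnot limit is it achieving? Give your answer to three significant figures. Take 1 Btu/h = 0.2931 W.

Converting, Q̇_C = 75700 Btu/h = 22.19 kW, so COP_actual = Q̇_C/Ẇ = 22.19/3.940 = 5.631.
In absolute terms T_C = 297.15 K and T_H = 321.45 K, so ΔT = 24.30 K.
COP_Carnot = T_C/ΔT = 297.15/24.30 = 12.23.
η_II = COP_actual/COP_Carnot = 5.631/12.23 = 0.4605.

0.461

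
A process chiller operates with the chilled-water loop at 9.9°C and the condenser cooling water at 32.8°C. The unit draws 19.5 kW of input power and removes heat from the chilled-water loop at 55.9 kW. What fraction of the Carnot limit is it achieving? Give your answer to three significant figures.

COP_actual = Q̇_C/Ẇ = 55.90/19.50 = 2.867.
In absolute terms T_C = 283.05 K and T_H = 305.95 K, so ΔT = 22.90 K.
COP_Carnot = T_C/ΔT = 283.05/22.90 = 12.36.
η_II = COP_actual/COP_Carnot = 2.867/12.36 = 0.2319.

0.232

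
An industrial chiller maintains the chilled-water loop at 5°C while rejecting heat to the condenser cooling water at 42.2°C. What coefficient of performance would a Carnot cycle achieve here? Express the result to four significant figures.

In absolute terms T_C = 278.15 K and T_H = 315.35 K, so ΔT = 37.20 K.
For a reversible cycle, COP_Carnot = T_C/ΔT = 278.15/37.20 = 7.477.

7.477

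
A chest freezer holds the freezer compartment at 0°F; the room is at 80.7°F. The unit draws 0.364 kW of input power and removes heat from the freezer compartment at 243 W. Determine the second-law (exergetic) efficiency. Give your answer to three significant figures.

Converting, Q̇_C = 243.0 W = 0.2430 kW, so COP_actual = Q̇_C/Ẇ = 0.2430/0.3640 = 0.6676.
In absolute terms T_C = 255.37 K and T_H = 300.21 K, so ΔT = 44.83 K.
COP_Carnot = T_C/ΔT = 255.37/44.83 = 5.696.
η_II = COP_actual/COP_Carnot = 0.6676/5.696 = 0.1172.

0.117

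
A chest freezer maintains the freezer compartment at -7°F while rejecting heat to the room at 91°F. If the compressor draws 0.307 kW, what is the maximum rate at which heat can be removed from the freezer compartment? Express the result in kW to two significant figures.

1.4 kW

In absolute terms T_C = 251.48 K and T_H = 305.93 K, so ΔT = 54.44 K.
COP_Carnot = T_C/ΔT = 251.48/54.44 = 4.619.
Q̇_max = COP_Carnot × Ẇ = 4.619 × 0.3070 kW = 1.418 kW.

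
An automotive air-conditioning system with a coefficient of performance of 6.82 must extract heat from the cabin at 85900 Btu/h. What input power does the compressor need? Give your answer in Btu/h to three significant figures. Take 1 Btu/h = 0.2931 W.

Ẇ = Q̇_C/COP = 85900/6.82 = 12600 Btu/h.

12600 Btu/h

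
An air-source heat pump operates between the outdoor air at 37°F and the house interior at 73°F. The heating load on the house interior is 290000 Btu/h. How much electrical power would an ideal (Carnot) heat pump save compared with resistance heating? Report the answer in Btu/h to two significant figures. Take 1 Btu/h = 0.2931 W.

In absolute terms T_C = 275.93 K and T_H = 295.93 K, so ΔT = 20.00 K.
COP_Carnot = T_H/ΔT = 295.93/20.00 = 14.80.
Resistance heating needs Ẇ_res = Q̇_H = 290000 Btu/h; the reversible heat pump needs only Ẇ_hp = Q̇_H/COP = 19600 Btu/h.
Saving = 290000 − 19600 = 270400 Btu/h.

270000 Btu/h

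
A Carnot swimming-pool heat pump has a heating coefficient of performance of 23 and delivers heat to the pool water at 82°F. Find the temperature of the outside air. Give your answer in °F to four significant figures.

COP_HP = T_H/(T_H − T_C) gives T_H − T_C = T_H/COP.
With T_H = 300.93 K, T_C = 300.93 × (1 − 1/23) = 287.84 K.
Converting, 287.84 K = 58.45°F.

58.45 °F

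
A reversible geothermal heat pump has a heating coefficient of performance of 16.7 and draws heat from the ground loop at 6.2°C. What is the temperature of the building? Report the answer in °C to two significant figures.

24 °C

COP_HP = T_H/(T_H − T_C) rearranges to T_H = COP·T_C/(COP − 1).
With T_C = 279.35 K, T_H = 16.7 × 279.35/15.70 = 297.14 K.
Converting, 297.14 K = 23.99°C.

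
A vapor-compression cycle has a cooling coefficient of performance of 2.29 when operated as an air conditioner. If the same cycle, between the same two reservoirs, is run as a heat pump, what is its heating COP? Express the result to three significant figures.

The first law on one cycle gives Q_H = Q_C + W, so Q_H/W = Q_C/W + 1.
COP_HP = COP_R + 1 = 2.29 + 1 = 3.29.

3.29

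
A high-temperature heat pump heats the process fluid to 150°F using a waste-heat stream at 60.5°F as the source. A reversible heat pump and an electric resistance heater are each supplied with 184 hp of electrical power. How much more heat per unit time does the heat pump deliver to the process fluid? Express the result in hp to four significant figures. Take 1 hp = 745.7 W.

In absolute terms T_C = 288.98 K and T_H = 338.71 K, so ΔT = 49.72 K.
COP_Carnot = T_H/ΔT = 338.71/49.72 = 6.812.
The heat pump delivers Q̇_H = COP × Ẇ = 1253 hp; the resistance heater delivers Ẇ = 184.0 hp.
Extra = (COP − 1)·Ẇ = 1069 hp.

1069 hp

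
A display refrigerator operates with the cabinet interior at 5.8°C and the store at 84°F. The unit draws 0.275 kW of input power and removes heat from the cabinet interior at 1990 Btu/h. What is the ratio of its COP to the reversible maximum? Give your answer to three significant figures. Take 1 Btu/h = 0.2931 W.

0.176

Converting, Q̇_C = 1990 Btu/h = 0.5833 kW, so COP_actual = Q̇_C/Ẇ = 0.5833/0.2750 = 2.121.
In absolute terms T_C = 278.95 K and T_H = 302.04 K, so ΔT = 23.09 K.
COP_Carnot = T_C/ΔT = 278.95/23.09 = 12.08.
η_II = COP_actual/COP_Carnot = 2.121/12.08 = 0.1756.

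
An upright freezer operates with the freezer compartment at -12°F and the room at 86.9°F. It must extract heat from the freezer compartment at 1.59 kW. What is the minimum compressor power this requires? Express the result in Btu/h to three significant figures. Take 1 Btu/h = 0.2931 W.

1200 Btu/h

In absolute terms T_C = 248.71 K and T_H = 303.65 K, so ΔT = 54.94 K.
COP_Carnot = T_C/ΔT = 248.71/54.94 = 4.526.
Ẇ_min = Q̇/COP_Carnot = 1.590/4.526 = 0.3513 kW = 1198 Btu/h.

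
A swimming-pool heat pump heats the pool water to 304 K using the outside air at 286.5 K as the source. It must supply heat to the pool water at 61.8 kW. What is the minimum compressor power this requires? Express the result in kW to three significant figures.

3.56 kW

The reservoir spacing is ΔT = 304 − 286.5 = 17.50 K.
COP_Carnot = T_H/ΔT = 304.00/17.50 = 17.37.
Ẇ_min = Q̇/COP_Carnot = 61.80/17.37 = 3.558 kW.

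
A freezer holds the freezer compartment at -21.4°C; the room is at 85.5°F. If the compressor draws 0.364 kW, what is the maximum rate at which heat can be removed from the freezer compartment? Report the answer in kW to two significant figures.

In absolute terms T_C = 251.75 K and T_H = 302.87 K, so ΔT = 51.12 K.
COP_Carnot = T_C/ΔT = 251.75/51.12 = 4.924.
Q̇_max = COP_Carnot × Ẇ = 4.924 × 0.3640 kW = 1.793 kW.

1.8 kW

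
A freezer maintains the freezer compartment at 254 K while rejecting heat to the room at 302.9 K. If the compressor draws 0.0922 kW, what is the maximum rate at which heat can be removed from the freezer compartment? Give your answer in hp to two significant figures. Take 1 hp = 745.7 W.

0.64 hp

The reservoir spacing is ΔT = 302.9 − 254 = 48.90 K.
COP_Carnot = T_C/ΔT = 254.00/48.90 = 5.194.
Q̇_max = COP_Carnot × Ẇ = 5.194 × 0.09220 kW = 0.4789 kW = 0.6422 hp.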